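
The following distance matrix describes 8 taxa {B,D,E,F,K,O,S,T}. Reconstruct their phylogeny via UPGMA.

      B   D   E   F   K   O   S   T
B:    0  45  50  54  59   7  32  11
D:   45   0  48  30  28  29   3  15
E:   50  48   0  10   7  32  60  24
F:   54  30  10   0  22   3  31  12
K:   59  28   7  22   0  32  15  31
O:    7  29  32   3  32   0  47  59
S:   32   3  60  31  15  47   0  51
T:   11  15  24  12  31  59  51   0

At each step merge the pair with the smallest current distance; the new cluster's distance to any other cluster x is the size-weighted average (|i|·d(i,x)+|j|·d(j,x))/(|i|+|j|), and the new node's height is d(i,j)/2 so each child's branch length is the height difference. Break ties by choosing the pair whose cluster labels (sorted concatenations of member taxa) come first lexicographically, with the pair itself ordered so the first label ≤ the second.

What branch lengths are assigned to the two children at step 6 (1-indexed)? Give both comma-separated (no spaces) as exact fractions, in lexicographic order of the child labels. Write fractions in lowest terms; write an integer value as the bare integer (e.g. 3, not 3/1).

1. join D+S (d=3) ⇒ DS; edges |D|=3/2, |S|=3/2
  updated: d(B,DS)=77/2, d(DS,E)=54, d(DS,F)=61/2, d(DS,K)=43/2, d(DS,O)=38, d(DS,T)=33
2. join F+O (d=3) ⇒ FO; edges |F|=3/2, |O|=3/2
  updated: d(B,FO)=61/2, d(DS,FO)=137/4, d(E,FO)=21, d(FO,K)=27, d(FO,T)=71/2
3. join E+K (d=7) ⇒ EK; edges |E|=7/2, |K|=7/2
  updated: d(B,EK)=109/2, d(DS,EK)=151/4, d(EK,FO)=24, d(EK,T)=55/2
4. join B+T (d=11) ⇒ BT; edges |B|=11/2, |T|=11/2
  updated: d(BT,DS)=143/4, d(BT,EK)=41, d(BT,FO)=33
5. join EK+FO (d=24) ⇒ EFKO; edges |EK|=17/2, |FO|=21/2
  updated: d(BT,EFKO)=37, d(DS,EFKO)=36
6. join BT+DS (d=143/4) ⇒ BDST; edges |BT|=99/8, |DS|=131/8
  updated: d(BDST,EFKO)=73/2
7. join BDST+EFKO (d=73/2) ⇒ BDEFKOST; edges |BDST|=3/8, |EFKO|=25/4
final tree: (((B:11/2,T:11/2):99/8,(D:3/2,S:3/2):131/8):3/8,((E:7/2,K:7/2):17/2,(F:3/2,O:3/2):21/2):25/4)
total length: 627/8

99/8,131/8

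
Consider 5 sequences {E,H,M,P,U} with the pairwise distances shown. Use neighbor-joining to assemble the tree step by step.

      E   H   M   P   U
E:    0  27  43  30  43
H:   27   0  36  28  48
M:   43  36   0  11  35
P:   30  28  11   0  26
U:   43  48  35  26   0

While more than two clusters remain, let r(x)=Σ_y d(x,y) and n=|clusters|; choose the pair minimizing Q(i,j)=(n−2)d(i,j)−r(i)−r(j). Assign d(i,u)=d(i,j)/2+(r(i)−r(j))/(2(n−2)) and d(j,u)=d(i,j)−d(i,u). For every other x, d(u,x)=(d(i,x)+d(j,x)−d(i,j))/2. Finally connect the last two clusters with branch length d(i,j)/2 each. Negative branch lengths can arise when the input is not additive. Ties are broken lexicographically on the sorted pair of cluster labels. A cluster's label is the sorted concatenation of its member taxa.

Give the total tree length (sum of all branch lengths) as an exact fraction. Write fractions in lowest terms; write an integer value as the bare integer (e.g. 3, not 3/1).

iteration 1: select E,H (d=27, Q=-201); attach at lengths (85/6, 77/6); label the merged cluster EH
  updated: d(EH,M)=26, d(EH,P)=31/2, d(EH,U)=32
iteration 2: select EH,U (d=32, Q=-205/2); attach at lengths (89/8, 167/8); label the merged cluster EHU
  updated: d(EHU,M)=29/2, d(EHU,P)=19/4
iteration 3: select EHU,M (d=29/2, Q=-121/4); attach at lengths (33/8, 83/8); label the merged cluster EHMU
  updated: d(EHMU,P)=5/8
iteration 4: select EHMU,P (d=5/8); attach at lengths (5/16, 5/16); label the merged cluster EHMPU
final tree: ((((E:85/6,H:77/6):89/8,U:167/8):33/8,M:83/8):5/16,P:5/16)
total length: 593/8

593/8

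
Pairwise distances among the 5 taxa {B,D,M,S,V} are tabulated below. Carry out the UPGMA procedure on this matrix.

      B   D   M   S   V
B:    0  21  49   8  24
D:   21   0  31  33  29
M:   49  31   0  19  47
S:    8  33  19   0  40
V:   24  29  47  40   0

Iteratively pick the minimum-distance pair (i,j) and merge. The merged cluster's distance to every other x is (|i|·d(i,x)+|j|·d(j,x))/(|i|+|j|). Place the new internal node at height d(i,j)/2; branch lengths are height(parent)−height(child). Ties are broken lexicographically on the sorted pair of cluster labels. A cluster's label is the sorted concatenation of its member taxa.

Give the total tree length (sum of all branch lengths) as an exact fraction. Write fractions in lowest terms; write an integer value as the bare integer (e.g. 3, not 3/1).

139/2

1. join B+S (d=8) ⇒ BS; edges |B|=4, |S|=4
  updated: d(BS,D)=27, d(BS,M)=34, d(BS,V)=32
2. join BS+D (d=27) ⇒ BDS; edges |BS|=19/2, |D|=27/2
  updated: d(BDS,M)=33, d(BDS,V)=31
3. join BDS+V (d=31) ⇒ BDSV; edges |BDS|=2, |V|=31/2
  updated: d(BDSV,M)=73/2
4. join BDSV+M (d=73/2) ⇒ BDMSV; edges |BDSV|=11/4, |M|=73/4
final tree: ((((B:4,S:4):19/2,D:27/2):2,V:31/2):11/4,M:73/4)
total length: 139/2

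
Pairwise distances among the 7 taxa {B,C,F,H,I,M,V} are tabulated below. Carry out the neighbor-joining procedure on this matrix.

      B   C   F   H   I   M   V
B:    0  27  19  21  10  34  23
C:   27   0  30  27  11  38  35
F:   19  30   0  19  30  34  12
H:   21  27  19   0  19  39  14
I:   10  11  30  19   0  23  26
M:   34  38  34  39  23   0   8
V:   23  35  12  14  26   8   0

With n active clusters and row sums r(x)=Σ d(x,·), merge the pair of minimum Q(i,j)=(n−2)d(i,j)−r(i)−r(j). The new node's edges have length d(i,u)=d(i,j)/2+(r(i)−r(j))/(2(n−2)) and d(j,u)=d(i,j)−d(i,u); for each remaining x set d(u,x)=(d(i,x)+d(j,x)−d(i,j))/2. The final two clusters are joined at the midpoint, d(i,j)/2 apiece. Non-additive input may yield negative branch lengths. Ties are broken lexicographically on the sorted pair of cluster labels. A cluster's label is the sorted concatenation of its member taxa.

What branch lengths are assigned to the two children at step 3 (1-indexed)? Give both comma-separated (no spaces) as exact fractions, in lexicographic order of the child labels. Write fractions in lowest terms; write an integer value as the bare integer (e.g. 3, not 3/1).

27/4,25/4

1. join M+V (d=8, Q=-254) ⇒ MV; edges |M|=49/5, |V|=-9/5
  updated: d(B,MV)=49/2, d(C,MV)=65/2, d(F,MV)=19, d(H,MV)=45/2, d(I,MV)=41/2
2. join C+I (d=11, Q=-174) ⇒ CI; edges |C|=81/8, |I|=7/8
  updated: d(B,CI)=13, d(CI,F)=49/2, d(CI,H)=35/2, d(CI,MV)=21
3. join B+CI (d=13, Q=-229/2) ⇒ BCI; edges |B|=27/4, |CI|=25/4
  updated: d(BCI,F)=61/4, d(BCI,H)=51/4, d(BCI,MV)=65/4
4. join BCI+H (d=51/4, Q=-73) ⇒ BCHI; edges |BCI|=31/8, |H|=71/8
  updated: d(BCHI,F)=43/4, d(BCHI,MV)=13
5. join BCHI+F (d=43/4, Q=-171/4) ⇒ BCFHI; edges |BCHI|=19/8, |F|=67/8
  updated: d(BCFHI,MV)=85/8
6. join BCFHI+MV (d=85/8) ⇒ BCFHIMV; edges |BCFHI|=85/16, |MV|=85/16
final tree: ((((B:27/4,(C:81/8,I:7/8):25/4):31/8,H:71/8):19/8,F:67/8):85/16,(M:49/5,V:-9/5):85/16)
total length: 529/8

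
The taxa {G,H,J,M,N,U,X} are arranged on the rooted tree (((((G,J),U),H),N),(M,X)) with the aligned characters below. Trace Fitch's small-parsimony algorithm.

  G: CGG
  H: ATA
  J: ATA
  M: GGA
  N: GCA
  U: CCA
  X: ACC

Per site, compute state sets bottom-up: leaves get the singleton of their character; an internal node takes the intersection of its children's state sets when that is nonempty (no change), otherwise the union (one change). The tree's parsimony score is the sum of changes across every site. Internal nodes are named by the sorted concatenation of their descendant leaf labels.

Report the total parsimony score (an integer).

GJ@0: {C} ∪ {A} = {A,C} (union, +1)
GJU@0: {A,C} ∩ {C} = {C} (intersection, +0)
GHJU@0: {C} ∪ {A} = {A,C} (union, +1)
GHJNU@0: {A,C} ∪ {G} = {A,C,G} (union, +1)
MX@0: {G} ∪ {A} = {A,G} (union, +1)
GHJMNUX@0: {A,C,G} ∩ {A,G} = {A,G} (intersection, +0)
GJ@1: {G} ∪ {T} = {G,T} (union, +1)
GJU@1: {G,T} ∪ {C} = {C,G,T} (union, +1)
GHJU@1: {C,G,T} ∩ {T} = {T} (intersection, +0)
GHJNU@1: {T} ∪ {C} = {C,T} (union, +1)
MX@1: {G} ∪ {C} = {C,G} (union, +1)
GHJMNUX@1: {C,T} ∩ {C,G} = {C} (intersection, +0)
GJ@2: {G} ∪ {A} = {A,G} (union, +1)
GJU@2: {A,G} ∩ {A} = {A} (intersection, +0)
GHJU@2: {A} ∩ {A} = {A} (intersection, +0)
GHJNU@2: {A} ∩ {A} = {A} (intersection, +0)
MX@2: {A} ∪ {C} = {A,C} (union, +1)
GHJMNUX@2: {A} ∩ {A,C} = {A} (intersection, +0)
per-site changes: [4, 4, 2]; total = 10

10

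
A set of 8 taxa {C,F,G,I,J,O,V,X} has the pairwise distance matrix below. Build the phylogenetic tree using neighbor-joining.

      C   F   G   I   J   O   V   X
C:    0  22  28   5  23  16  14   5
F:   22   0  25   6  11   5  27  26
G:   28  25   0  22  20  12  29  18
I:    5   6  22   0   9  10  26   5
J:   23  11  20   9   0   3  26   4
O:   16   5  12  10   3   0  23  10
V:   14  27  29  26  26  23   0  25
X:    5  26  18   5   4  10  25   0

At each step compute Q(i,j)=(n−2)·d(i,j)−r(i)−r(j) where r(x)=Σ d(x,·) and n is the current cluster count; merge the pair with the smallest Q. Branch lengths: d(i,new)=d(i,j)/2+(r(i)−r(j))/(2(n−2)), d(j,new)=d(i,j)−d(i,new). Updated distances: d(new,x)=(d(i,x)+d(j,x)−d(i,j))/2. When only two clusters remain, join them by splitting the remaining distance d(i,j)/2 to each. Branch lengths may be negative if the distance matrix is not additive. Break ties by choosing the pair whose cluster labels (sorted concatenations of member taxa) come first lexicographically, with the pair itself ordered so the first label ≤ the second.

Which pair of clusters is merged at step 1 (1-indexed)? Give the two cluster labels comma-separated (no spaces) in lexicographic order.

step 1: merge (C,V) at d=14, Q=-199; branch lengths C→9/4, V→47/4; new cluster CV
  updated: d(CV,F)=35/2, d(CV,G)=43/2, d(CV,I)=17/2, d(CV,J)=35/2, d(CV,O)=25/2, d(CV,X)=8
step 2: merge (F,I) at d=6, Q=-121; branch lengths F→6, I→0; new cluster FI
  updated: d(CV,FI)=10, d(FI,G)=41/2, d(FI,J)=7, d(FI,O)=9/2, d(FI,X)=25/2
step 3: merge (CV,X) at d=8, Q=-90; branch lengths CV→49/8, X→15/8; new cluster CVX
  updated: d(CVX,FI)=29/4, d(CVX,G)=63/4, d(CVX,J)=27/4, d(CVX,O)=29/4
step 4: merge (G,O) at d=12, Q=-59; branch lengths G→155/12, O→-11/12; new cluster GO
  updated: d(CVX,GO)=11/2, d(FI,GO)=13/2, d(GO,J)=11/2
step 5: merge (CVX,GO) at d=11/2, Q=-26; branch lengths CVX→13/4, GO→9/4; new cluster CGOVX
  updated: d(CGOVX,FI)=33/8, d(CGOVX,J)=27/8
step 6: merge (CGOVX,FI) at d=33/8, Q=-29/2; branch lengths CGOVX→1/4, FI→31/8; new cluster CFGIOVX
  updated: d(CFGIOVX,J)=25/8
step 7: merge (CFGIOVX,J) at d=25/8; branch lengths CFGIOVX→25/16, J→25/16; new cluster CFGIJOVX
final tree: (((((C:9/4,V:47/4):49/8,X:15/8):13/4,(G:155/12,O:-11/12):9/4):1/4,(F:6,I:0):31/8):25/16,J:25/16)
total length: 211/4

C,V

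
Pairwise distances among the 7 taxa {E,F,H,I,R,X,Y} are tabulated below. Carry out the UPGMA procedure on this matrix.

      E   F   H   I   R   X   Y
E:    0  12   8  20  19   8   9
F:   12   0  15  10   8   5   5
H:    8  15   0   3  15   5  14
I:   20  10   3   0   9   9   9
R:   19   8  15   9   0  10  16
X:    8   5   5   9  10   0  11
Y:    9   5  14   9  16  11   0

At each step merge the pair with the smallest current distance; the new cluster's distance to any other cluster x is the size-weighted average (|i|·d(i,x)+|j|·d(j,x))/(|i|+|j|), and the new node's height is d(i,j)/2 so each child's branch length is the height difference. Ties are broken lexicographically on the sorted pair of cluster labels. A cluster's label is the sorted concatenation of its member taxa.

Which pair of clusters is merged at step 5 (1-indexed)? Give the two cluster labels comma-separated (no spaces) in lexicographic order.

iteration 1: select H,I (d=3); attach at lengths (3/2, 3/2); label the merged cluster HI
  updated: d(E,HI)=14, d(F,HI)=25/2, d(HI,R)=12, d(HI,X)=7, d(HI,Y)=23/2
iteration 2: select F,X (d=5); attach at lengths (5/2, 5/2); label the merged cluster FX
  updated: d(E,FX)=10, d(FX,HI)=39/4, d(FX,R)=9, d(FX,Y)=8
iteration 3: select FX,Y (d=8); attach at lengths (3/2, 4); label the merged cluster FXY
  updated: d(E,FXY)=29/3, d(FXY,HI)=31/3, d(FXY,R)=34/3
iteration 4: select E,FXY (d=29/3); attach at lengths (29/6, 5/6); label the merged cluster EFXY
  updated: d(EFXY,HI)=45/4, d(EFXY,R)=53/4
iteration 5: select EFXY,HI (d=45/4); attach at lengths (19/24, 33/8); label the merged cluster EFHIXY
  updated: d(EFHIXY,R)=77/6
iteration 6: select EFHIXY,R (d=77/6); attach at lengths (19/24, 77/12); label the merged cluster EFHIRXY
final tree: (((E:29/6,((F:5/2,X:5/2):3/2,Y:4):5/6):19/24,(H:3/2,I:3/2):33/8):19/24,R:77/12)
total length: 751/24

EFXY,HI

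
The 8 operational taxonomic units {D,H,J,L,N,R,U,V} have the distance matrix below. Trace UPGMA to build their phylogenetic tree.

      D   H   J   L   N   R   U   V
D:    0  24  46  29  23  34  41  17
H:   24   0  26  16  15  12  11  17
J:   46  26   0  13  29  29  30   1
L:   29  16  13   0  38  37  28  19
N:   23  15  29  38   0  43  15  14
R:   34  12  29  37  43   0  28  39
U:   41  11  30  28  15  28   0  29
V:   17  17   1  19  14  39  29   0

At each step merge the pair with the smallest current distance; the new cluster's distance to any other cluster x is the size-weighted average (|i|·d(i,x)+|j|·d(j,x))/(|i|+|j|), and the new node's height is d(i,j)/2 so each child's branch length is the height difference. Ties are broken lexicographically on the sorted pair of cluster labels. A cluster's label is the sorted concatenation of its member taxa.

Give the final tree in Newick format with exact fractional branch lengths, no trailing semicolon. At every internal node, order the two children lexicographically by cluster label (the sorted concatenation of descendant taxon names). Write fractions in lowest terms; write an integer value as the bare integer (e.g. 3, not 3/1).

((D:15,(((H:11/2,U:11/2):2,N:15/2):46/9,((J:1/2,V:1/2):15/2,L:8):83/18):43/18):6/7,R:111/7)

step 1: merge (J,V) at d=1; branch lengths J→1/2, V→1/2; new cluster JV
  updated: d(D,JV)=63/2, d(H,JV)=43/2, d(JV,L)=16, d(JV,N)=43/2, d(JV,R)=34, d(JV,U)=59/2
step 2: merge (H,U) at d=11; branch lengths H→11/2, U→11/2; new cluster HU
  updated: d(D,HU)=65/2, d(HU,JV)=51/2, d(HU,L)=22, d(HU,N)=15, d(HU,R)=20
step 3: merge (HU,N) at d=15; branch lengths HU→2, N→15/2; new cluster HNU
  updated: d(D,HNU)=88/3, d(HNU,JV)=145/6, d(HNU,L)=82/3, d(HNU,R)=83/3
step 4: merge (JV,L) at d=16; branch lengths JV→15/2, L→8; new cluster JLV
  updated: d(D,JLV)=92/3, d(HNU,JLV)=227/9, d(JLV,R)=35
step 5: merge (HNU,JLV) at d=227/9; branch lengths HNU→46/9, JLV→83/18; new cluster HJLNUV
  updated: d(D,HJLNUV)=30, d(HJLNUV,R)=94/3
step 6: merge (D,HJLNUV) at d=30; branch lengths D→15, HJLNUV→43/18; new cluster DHJLNUV
  updated: d(DHJLNUV,R)=222/7
step 7: merge (DHJLNUV,R) at d=222/7; branch lengths DHJLNUV→6/7, R→111/7; new cluster DHJLNRUV
final tree: ((D:15,(((H:11/2,U:11/2):2,N:15/2):46/9,((J:1/2,V:1/2):15/2,L:8):83/18):43/18):6/7,R:111/7)
total length: 5092/63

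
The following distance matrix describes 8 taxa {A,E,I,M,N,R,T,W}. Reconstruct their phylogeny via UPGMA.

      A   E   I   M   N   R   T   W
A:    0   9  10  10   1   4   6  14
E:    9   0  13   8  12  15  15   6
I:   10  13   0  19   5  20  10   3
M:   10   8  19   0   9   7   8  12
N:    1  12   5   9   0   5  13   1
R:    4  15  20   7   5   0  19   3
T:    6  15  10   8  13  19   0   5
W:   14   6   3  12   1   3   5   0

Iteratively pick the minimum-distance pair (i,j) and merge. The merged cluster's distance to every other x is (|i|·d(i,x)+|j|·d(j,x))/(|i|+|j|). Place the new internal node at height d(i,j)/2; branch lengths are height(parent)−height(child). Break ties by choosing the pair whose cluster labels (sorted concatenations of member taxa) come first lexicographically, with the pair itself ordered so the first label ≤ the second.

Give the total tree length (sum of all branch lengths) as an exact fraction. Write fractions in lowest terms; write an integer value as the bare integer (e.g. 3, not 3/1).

1019/36

step 1: merge (A,N) at d=1; branch lengths A→1/2, N→1/2; new cluster AN
  updated: d(AN,E)=21/2, d(AN,I)=15/2, d(AN,M)=19/2, d(AN,R)=9/2, d(AN,T)=19/2, d(AN,W)=15/2
step 2: merge (I,W) at d=3; branch lengths I→3/2, W→3/2; new cluster IW
  updated: d(AN,IW)=15/2, d(E,IW)=19/2, d(IW,M)=31/2, d(IW,R)=23/2, d(IW,T)=15/2
step 3: merge (AN,R) at d=9/2; branch lengths AN→7/4, R→9/4; new cluster ANR
  updated: d(ANR,E)=12, d(ANR,IW)=53/6, d(ANR,M)=26/3, d(ANR,T)=38/3
step 4: merge (IW,T) at d=15/2; branch lengths IW→9/4, T→15/4; new cluster ITW
  updated: d(ANR,ITW)=91/9, d(E,ITW)=34/3, d(ITW,M)=13
step 5: merge (E,M) at d=8; branch lengths E→4, M→4; new cluster EM
  updated: d(ANR,EM)=31/3, d(EM,ITW)=73/6
step 6: merge (ANR,ITW) at d=91/9; branch lengths ANR→101/36, ITW→47/36; new cluster AINRTW
  updated: d(AINRTW,EM)=45/4
step 7: merge (AINRTW,EM) at d=45/4; branch lengths AINRTW→41/72, EM→13/8; new cluster AEIMNRTW
final tree: ((((A:1/2,N:1/2):7/4,R:9/4):101/36,((I:3/2,W:3/2):9/4,T:15/4):47/36):41/72,(E:4,M:4):13/8)
total length: 1019/36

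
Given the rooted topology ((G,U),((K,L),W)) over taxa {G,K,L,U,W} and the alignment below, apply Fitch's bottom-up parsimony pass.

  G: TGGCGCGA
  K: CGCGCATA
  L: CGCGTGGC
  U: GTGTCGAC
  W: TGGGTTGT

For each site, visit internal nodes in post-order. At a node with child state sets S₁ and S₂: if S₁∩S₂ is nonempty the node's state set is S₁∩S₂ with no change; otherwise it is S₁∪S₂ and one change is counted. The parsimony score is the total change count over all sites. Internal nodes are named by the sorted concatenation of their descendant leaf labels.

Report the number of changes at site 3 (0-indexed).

[col 0] GU: children G:{T}, U:{G} ∪→ {G,T}; cost 1
[col 0] KL: children K:{C}, L:{C} ∩→ {C}; cost 0
[col 0] KLW: children KL:{C}, W:{T} ∪→ {C,T}; cost 1
[col 0] GKLUW: children GU:{G,T}, KLW:{C,T} ∩→ {T}; cost 0
[col 1] GU: children G:{G}, U:{T} ∪→ {G,T}; cost 1
[col 1] KL: children K:{G}, L:{G} ∩→ {G}; cost 0
[col 1] KLW: children KL:{G}, W:{G} ∩→ {G}; cost 0
[col 1] GKLUW: children GU:{G,T}, KLW:{G} ∩→ {G}; cost 0
[col 2] GU: children G:{G}, U:{G} ∩→ {G}; cost 0
[col 2] KL: children K:{C}, L:{C} ∩→ {C}; cost 0
[col 2] KLW: children KL:{C}, W:{G} ∪→ {C,G}; cost 1
[col 2] GKLUW: children GU:{G}, KLW:{C,G} ∩→ {G}; cost 0
[col 3] GU: children G:{C}, U:{T} ∪→ {C,T}; cost 1
[col 3] KL: children K:{G}, L:{G} ∩→ {G}; cost 0
[col 3] KLW: children KL:{G}, W:{G} ∩→ {G}; cost 0
[col 3] GKLUW: children GU:{C,T}, KLW:{G} ∪→ {C,G,T}; cost 1
[col 4] GU: children G:{G}, U:{C} ∪→ {C,G}; cost 1
[col 4] KL: children K:{C}, L:{T} ∪→ {C,T}; cost 1
[col 4] KLW: children KL:{C,T}, W:{T} ∩→ {T}; cost 0
[col 4] GKLUW: children GU:{C,G}, KLW:{T} ∪→ {C,G,T}; cost 1
[col 5] GU: children G:{C}, U:{G} ∪→ {C,G}; cost 1
[col 5] KL: children K:{A}, L:{G} ∪→ {A,G}; cost 1
[col 5] KLW: children KL:{A,G}, W:{T} ∪→ {A,G,T}; cost 1
[col 5] GKLUW: children GU:{C,G}, KLW:{A,G,T} ∩→ {G}; cost 0
[col 6] GU: children G:{G}, U:{A} ∪→ {A,G}; cost 1
[col 6] KL: children K:{T}, L:{G} ∪→ {G,T}; cost 1
[col 6] KLW: children KL:{G,T}, W:{G} ∩→ {G}; cost 0
[col 6] GKLUW: children GU:{A,G}, KLW:{G} ∩→ {G}; cost 0
[col 7] GU: children G:{A}, U:{C} ∪→ {A,C}; cost 1
[col 7] KL: children K:{A}, L:{C} ∪→ {A,C}; cost 1
[col 7] KLW: children KL:{A,C}, W:{T} ∪→ {A,C,T}; cost 1
[col 7] GKLUW: children GU:{A,C}, KLW:{A,C,T} ∩→ {A,C}; cost 0
per-site changes: [2, 1, 1, 2, 3, 3, 2, 3]; total = 17

2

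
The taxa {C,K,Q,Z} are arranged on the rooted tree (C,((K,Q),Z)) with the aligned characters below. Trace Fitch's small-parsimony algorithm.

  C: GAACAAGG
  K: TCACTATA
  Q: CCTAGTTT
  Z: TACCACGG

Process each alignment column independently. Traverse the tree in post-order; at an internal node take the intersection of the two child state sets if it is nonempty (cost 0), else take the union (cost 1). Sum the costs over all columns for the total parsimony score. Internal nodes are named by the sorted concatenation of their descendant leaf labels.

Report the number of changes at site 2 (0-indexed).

2

KQ@0: {T} ∪ {C} = {C,T} (union, +1)
KQZ@0: {C,T} ∩ {T} = {T} (intersection, +0)
CKQZ@0: {G} ∪ {T} = {G,T} (union, +1)
KQ@1: {C} ∩ {C} = {C} (intersection, +0)
KQZ@1: {C} ∪ {A} = {A,C} (union, +1)
CKQZ@1: {A} ∩ {A,C} = {A} (intersection, +0)
KQ@2: {A} ∪ {T} = {A,T} (union, +1)
KQZ@2: {A,T} ∪ {C} = {A,C,T} (union, +1)
CKQZ@2: {A} ∩ {A,C,T} = {A} (intersection, +0)
KQ@3: {C} ∪ {A} = {A,C} (union, +1)
KQZ@3: {A,C} ∩ {C} = {C} (intersection, +0)
CKQZ@3: {C} ∩ {C} = {C} (intersection, +0)
KQ@4: {T} ∪ {G} = {G,T} (union, +1)
KQZ@4: {G,T} ∪ {A} = {A,G,T} (union, +1)
CKQZ@4: {A} ∩ {A,G,T} = {A} (intersection, +0)
KQ@5: {A} ∪ {T} = {A,T} (union, +1)
KQZ@5: {A,T} ∪ {C} = {A,C,T} (union, +1)
CKQZ@5: {A} ∩ {A,C,T} = {A} (intersection, +0)
KQ@6: {T} ∩ {T} = {T} (intersection, +0)
KQZ@6: {T} ∪ {G} = {G,T} (union, +1)
CKQZ@6: {G} ∩ {G,T} = {G} (intersection, +0)
KQ@7: {A} ∪ {T} = {A,T} (union, +1)
KQZ@7: {A,T} ∪ {G} = {A,G,T} (union, +1)
CKQZ@7: {G} ∩ {A,G,T} = {G} (intersection, +0)
per-site changes: [2, 1, 2, 1, 2, 2, 1, 2]; total = 13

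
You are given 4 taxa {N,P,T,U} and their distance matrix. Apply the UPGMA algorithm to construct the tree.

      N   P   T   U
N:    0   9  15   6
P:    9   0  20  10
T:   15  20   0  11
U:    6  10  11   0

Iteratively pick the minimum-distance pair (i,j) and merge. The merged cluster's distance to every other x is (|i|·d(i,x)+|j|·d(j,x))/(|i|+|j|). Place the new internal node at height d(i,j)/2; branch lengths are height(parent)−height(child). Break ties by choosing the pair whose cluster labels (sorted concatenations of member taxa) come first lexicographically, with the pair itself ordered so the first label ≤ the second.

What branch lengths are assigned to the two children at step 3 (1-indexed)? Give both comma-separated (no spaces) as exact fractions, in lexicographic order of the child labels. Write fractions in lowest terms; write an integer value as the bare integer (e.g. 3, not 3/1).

35/12,23/3

iteration 1: select N,U (d=6); attach at lengths (3, 3); label the merged cluster NU
  updated: d(NU,P)=19/2, d(NU,T)=13
iteration 2: select NU,P (d=19/2); attach at lengths (7/4, 19/4); label the merged cluster NPU
  updated: d(NPU,T)=46/3
iteration 3: select NPU,T (d=46/3); attach at lengths (35/12, 23/3); label the merged cluster NPTU
final tree: (((N:3,U:3):7/4,P:19/4):35/12,T:23/3)
total length: 277/12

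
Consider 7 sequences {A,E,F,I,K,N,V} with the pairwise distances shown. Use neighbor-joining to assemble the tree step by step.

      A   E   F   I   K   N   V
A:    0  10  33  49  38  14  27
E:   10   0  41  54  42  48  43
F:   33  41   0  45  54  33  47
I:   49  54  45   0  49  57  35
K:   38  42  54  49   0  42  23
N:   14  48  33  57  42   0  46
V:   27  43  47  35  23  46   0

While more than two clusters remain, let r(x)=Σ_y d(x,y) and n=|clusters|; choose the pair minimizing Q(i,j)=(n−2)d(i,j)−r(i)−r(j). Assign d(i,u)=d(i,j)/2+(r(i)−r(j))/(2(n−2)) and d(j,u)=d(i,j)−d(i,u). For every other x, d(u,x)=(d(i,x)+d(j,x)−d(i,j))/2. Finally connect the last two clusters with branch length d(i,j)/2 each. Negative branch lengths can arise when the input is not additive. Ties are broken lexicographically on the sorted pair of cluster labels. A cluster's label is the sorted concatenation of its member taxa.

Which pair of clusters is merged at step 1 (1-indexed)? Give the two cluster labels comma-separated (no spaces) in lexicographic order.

iteration 1: select A,E (d=10, Q=-359); attach at lengths (-17/10, 117/10); label the merged cluster AE
  updated: d(AE,F)=32, d(AE,I)=93/2, d(AE,K)=35, d(AE,N)=26, d(AE,V)=30
iteration 2: select K,V (d=23, Q=-292); attach at lengths (57/4, 35/4); label the merged cluster KV
  updated: d(AE,KV)=21, d(F,KV)=39, d(I,KV)=61/2, d(KV,N)=65/2
iteration 3: select I,KV (d=61/2, Q=-421/2); attach at lengths (295/12, 71/12); label the merged cluster IKV
  updated: d(AE,IKV)=37/2, d(F,IKV)=107/4, d(IKV,N)=59/2
iteration 4: select AE,IKV (d=37/2, Q=-457/4); attach at lengths (155/16, 141/16); label the merged cluster AEIKV
  updated: d(AEIKV,F)=161/8, d(AEIKV,N)=37/2
iteration 5: select AEIKV,F (d=161/8, Q=-573/8); attach at lengths (45/16, 277/16); label the merged cluster AEFIKV
  updated: d(AEFIKV,N)=251/16
iteration 6: select AEFIKV,N (d=251/16); attach at lengths (251/32, 251/32); label the merged cluster AEFIKNV
final tree: ((((A:-17/10,E:117/10):155/16,(I:295/12,(K:57/4,V:35/4):71/12):141/16):45/16,F:277/16):251/32,N:251/32)
total length: 1885/16

A,E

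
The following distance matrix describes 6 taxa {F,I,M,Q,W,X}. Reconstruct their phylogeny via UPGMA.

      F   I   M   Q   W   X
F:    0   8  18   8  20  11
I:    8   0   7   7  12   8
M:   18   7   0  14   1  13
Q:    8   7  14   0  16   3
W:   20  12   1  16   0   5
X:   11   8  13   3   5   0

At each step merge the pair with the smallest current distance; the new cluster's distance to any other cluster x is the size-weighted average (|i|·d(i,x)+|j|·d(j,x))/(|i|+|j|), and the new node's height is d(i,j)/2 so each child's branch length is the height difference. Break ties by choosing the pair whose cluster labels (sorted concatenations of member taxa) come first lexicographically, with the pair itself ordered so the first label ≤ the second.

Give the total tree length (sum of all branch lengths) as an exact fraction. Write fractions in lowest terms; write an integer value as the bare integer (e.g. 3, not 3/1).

iteration 1: select M,W (d=1); attach at lengths (1/2, 1/2); label the merged cluster MW
  updated: d(F,MW)=19, d(I,MW)=19/2, d(MW,Q)=15, d(MW,X)=9
iteration 2: select Q,X (d=3); attach at lengths (3/2, 3/2); label the merged cluster QX
  updated: d(F,QX)=19/2, d(I,QX)=15/2, d(MW,QX)=12
iteration 3: select I,QX (d=15/2); attach at lengths (15/4, 9/4); label the merged cluster IQX
  updated: d(F,IQX)=9, d(IQX,MW)=67/6
iteration 4: select F,IQX (d=9); attach at lengths (9/2, 3/4); label the merged cluster FIQX
  updated: d(FIQX,MW)=105/8
iteration 5: select FIQX,MW (d=105/8); attach at lengths (33/16, 97/16); label the merged cluster FIMQWX
final tree: ((F:9/2,(I:15/4,(Q:3/2,X:3/2):9/4):3/4):33/16,(M:1/2,W:1/2):97/16)
total length: 187/8

187/8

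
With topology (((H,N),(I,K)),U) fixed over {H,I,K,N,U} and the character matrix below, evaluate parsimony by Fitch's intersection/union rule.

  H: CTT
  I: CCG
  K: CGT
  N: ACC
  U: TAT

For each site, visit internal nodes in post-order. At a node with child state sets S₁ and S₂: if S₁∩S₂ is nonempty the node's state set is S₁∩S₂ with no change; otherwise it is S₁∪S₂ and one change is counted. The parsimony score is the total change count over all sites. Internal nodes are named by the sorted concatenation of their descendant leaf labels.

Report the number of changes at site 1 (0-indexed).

HN@0: {C} ∪ {A} = {A,C} (union, +1)
IK@0: {C} ∩ {C} = {C} (intersection, +0)
HIKN@0: {A,C} ∩ {C} = {C} (intersection, +0)
HIKNU@0: {C} ∪ {T} = {C,T} (union, +1)
HN@1: {T} ∪ {C} = {C,T} (union, +1)
IK@1: {C} ∪ {G} = {C,G} (union, +1)
HIKN@1: {C,T} ∩ {C,G} = {C} (intersection, +0)
HIKNU@1: {C} ∪ {A} = {A,C} (union, +1)
HN@2: {T} ∪ {C} = {C,T} (union, +1)
IK@2: {G} ∪ {T} = {G,T} (union, +1)
HIKN@2: {C,T} ∩ {G,T} = {T} (intersection, +0)
HIKNU@2: {T} ∩ {T} = {T} (intersection, +0)
per-site changes: [2, 3, 2]; total = 7

3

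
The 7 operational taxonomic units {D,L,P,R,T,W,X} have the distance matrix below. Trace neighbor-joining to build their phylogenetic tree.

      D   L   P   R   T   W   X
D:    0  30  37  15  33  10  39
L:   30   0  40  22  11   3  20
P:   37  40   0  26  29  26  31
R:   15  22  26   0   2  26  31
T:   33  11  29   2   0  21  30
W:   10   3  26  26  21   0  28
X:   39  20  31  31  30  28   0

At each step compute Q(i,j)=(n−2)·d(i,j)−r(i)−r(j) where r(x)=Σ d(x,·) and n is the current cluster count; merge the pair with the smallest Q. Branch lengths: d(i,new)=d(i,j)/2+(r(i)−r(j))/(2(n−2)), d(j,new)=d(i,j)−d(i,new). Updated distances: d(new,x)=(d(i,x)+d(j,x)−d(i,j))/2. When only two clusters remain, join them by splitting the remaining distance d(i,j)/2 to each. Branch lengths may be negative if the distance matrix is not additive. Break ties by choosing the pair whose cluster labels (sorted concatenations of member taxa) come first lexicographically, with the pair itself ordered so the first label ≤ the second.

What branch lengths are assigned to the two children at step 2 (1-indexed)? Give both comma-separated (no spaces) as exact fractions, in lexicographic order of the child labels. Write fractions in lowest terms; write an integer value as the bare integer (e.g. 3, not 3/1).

1. join R+T (d=2, Q=-238) ⇒ RT; edges |R|=3/5, |T|=7/5
  updated: d(D,RT)=23, d(L,RT)=31/2, d(P,RT)=53/2, d(RT,W)=45/2, d(RT,X)=59/2
2. join D+W (d=10, Q=-377/2) ⇒ DW; edges |D|=179/16, |W|=-19/16
  updated: d(DW,L)=23/2, d(DW,P)=53/2, d(DW,RT)=71/4, d(DW,X)=57/2
3. join P+X (d=31, Q=-140) ⇒ PX; edges |P|=18, |X|=13
  updated: d(DW,PX)=12, d(L,PX)=29/2, d(PX,RT)=25/2
4. join DW+L (d=23/2, Q=-239/4) ⇒ DLW; edges |DW|=91/16, |L|=93/16
  updated: d(DLW,PX)=15/2, d(DLW,RT)=87/8
5. join DLW+PX (d=15/2, Q=-247/8) ⇒ DLPWX; edges |DLW|=47/16, |PX|=73/16
  updated: d(DLPWX,RT)=127/16
6. join DLPWX+RT (d=127/16) ⇒ DLPRTWX; edges |DLPWX|=127/32, |RT|=127/32
final tree: ((((D:179/16,W:-19/16):91/16,L:93/16):47/16,(P:18,X:13):73/16):127/32,(R:3/5,T:7/5):127/32)
total length: 1119/16

179/16,-19/16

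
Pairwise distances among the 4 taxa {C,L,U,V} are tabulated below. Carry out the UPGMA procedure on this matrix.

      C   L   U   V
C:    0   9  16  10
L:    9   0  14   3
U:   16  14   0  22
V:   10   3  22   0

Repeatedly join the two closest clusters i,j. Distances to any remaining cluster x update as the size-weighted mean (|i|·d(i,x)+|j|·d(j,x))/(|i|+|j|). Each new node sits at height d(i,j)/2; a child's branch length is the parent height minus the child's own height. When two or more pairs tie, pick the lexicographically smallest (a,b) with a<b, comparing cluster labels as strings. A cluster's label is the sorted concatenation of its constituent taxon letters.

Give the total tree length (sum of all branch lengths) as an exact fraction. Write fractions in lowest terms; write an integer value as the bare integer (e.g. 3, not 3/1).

1. join L+V (d=3) ⇒ LV; edges |L|=3/2, |V|=3/2
  updated: d(C,LV)=19/2, d(LV,U)=18
2. join C+LV (d=19/2) ⇒ CLV; edges |C|=19/4, |LV|=13/4
  updated: d(CLV,U)=52/3
3. join CLV+U (d=52/3) ⇒ CLUV; edges |CLV|=47/12, |U|=26/3
final tree: ((C:19/4,(L:3/2,V:3/2):13/4):47/12,U:26/3)
total length: 283/12

283/12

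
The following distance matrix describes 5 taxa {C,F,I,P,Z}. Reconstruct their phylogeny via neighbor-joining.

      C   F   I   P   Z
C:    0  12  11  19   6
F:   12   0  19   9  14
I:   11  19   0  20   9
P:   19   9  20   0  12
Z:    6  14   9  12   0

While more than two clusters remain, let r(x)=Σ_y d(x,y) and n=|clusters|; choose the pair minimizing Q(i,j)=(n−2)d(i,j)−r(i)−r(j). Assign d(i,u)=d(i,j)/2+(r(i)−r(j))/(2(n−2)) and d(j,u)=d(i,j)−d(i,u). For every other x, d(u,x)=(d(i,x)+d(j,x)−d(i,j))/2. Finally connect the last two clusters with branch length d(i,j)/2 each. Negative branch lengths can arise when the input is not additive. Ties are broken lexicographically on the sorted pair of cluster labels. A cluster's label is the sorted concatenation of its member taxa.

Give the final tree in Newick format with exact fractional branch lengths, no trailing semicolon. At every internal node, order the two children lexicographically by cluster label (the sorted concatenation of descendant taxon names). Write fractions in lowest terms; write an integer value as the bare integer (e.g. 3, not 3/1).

(((C:15/4,I:29/4):1/2,(F:7/2,P:11/2):7):3/4,Z:3/4)

iteration 1: select F,P (d=9, Q=-87); attach at lengths (7/2, 11/2); label the merged cluster FP
  updated: d(C,FP)=11, d(FP,I)=15, d(FP,Z)=17/2
iteration 2: select C,I (d=11, Q=-41); attach at lengths (15/4, 29/4); label the merged cluster CI
  updated: d(CI,FP)=15/2, d(CI,Z)=2
iteration 3: select CI,FP (d=15/2, Q=-18); attach at lengths (1/2, 7); label the merged cluster CFIP
  updated: d(CFIP,Z)=3/2
iteration 4: select CFIP,Z (d=3/2); attach at lengths (3/4, 3/4); label the merged cluster CFIPZ
final tree: (((C:15/4,I:29/4):1/2,(F:7/2,P:11/2):7):3/4,Z:3/4)
total length: 29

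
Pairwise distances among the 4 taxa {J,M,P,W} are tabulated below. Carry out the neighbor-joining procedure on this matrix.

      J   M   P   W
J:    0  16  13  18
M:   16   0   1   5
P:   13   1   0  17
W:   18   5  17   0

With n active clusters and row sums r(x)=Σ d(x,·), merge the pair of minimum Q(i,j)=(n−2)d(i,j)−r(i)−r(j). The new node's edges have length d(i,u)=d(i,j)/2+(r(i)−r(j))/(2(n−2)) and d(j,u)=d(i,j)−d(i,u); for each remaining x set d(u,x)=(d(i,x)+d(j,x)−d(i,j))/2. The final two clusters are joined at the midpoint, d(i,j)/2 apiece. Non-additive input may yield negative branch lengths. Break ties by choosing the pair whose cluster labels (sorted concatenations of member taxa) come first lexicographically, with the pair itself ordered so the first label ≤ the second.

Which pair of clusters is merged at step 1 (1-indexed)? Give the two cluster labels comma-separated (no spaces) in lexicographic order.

J,P

iteration 1: select J,P (d=13, Q=-52); attach at lengths (21/2, 5/2); label the merged cluster JP
  updated: d(JP,M)=2, d(JP,W)=11
iteration 2: select JP,M (d=2, Q=-18); attach at lengths (4, -2); label the merged cluster JMP
  updated: d(JMP,W)=7
iteration 3: select JMP,W (d=7); attach at lengths (7/2, 7/2); label the merged cluster JMPW
final tree: (((J:21/2,P:5/2):4,M:-2):7/2,W:7/2)
total length: 22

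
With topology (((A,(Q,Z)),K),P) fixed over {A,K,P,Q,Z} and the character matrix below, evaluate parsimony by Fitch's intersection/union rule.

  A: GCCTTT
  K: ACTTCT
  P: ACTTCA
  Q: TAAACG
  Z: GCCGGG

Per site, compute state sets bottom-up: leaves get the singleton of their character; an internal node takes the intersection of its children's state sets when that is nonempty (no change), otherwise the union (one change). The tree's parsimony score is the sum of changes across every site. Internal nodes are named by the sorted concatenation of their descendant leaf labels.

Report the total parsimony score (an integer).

11

site 0, node QZ: Q={T} ∪ Z={G} → {G,T} (+1)
site 0, node AQZ: A={G} ∩ QZ={G,T} → {G} (+0)
site 0, node AKQZ: AQZ={G} ∪ K={A} → {A,G} (+1)
site 0, node AKPQZ: AKQZ={A,G} ∩ P={A} → {A} (+0)
site 1, node QZ: Q={A} ∪ Z={C} → {A,C} (+1)
site 1, node AQZ: A={C} ∩ QZ={A,C} → {C} (+0)
site 1, node AKQZ: AQZ={C} ∩ K={C} → {C} (+0)
site 1, node AKPQZ: AKQZ={C} ∩ P={C} → {C} (+0)
site 2, node QZ: Q={A} ∪ Z={C} → {A,C} (+1)
site 2, node AQZ: A={C} ∩ QZ={A,C} → {C} (+0)
site 2, node AKQZ: AQZ={C} ∪ K={T} → {C,T} (+1)
site 2, node AKPQZ: AKQZ={C,T} ∩ P={T} → {T} (+0)
site 3, node QZ: Q={A} ∪ Z={G} → {A,G} (+1)
site 3, node AQZ: A={T} ∪ QZ={A,G} → {A,G,T} (+1)
site 3, node AKQZ: AQZ={A,G,T} ∩ K={T} → {T} (+0)
site 3, node AKPQZ: AKQZ={T} ∩ P={T} → {T} (+0)
site 4, node QZ: Q={C} ∪ Z={G} → {C,G} (+1)
site 4, node AQZ: A={T} ∪ QZ={C,G} → {C,G,T} (+1)
site 4, node AKQZ: AQZ={C,G,T} ∩ K={C} → {C} (+0)
site 4, node AKPQZ: AKQZ={C} ∩ P={C} → {C} (+0)
site 5, node QZ: Q={G} ∩ Z={G} → {G} (+0)
site 5, node AQZ: A={T} ∪ QZ={G} → {G,T} (+1)
site 5, node AKQZ: AQZ={G,T} ∩ K={T} → {T} (+0)
site 5, node AKPQZ: AKQZ={T} ∪ P={A} → {A,T} (+1)
per-site changes: [2, 1, 2, 2, 2, 2]; total = 11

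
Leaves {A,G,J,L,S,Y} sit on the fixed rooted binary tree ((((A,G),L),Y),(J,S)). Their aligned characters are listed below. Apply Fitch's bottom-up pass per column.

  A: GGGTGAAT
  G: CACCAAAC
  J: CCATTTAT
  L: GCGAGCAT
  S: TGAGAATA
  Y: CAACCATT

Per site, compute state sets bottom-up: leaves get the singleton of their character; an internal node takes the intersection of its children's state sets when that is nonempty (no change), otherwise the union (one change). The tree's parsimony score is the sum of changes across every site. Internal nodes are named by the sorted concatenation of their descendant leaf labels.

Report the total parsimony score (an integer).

AG@0: {G} ∪ {C} = {C,G} (union, +1)
AGL@0: {C,G} ∩ {G} = {G} (intersection, +0)
AGLY@0: {G} ∪ {C} = {C,G} (union, +1)
JS@0: {C} ∪ {T} = {C,T} (union, +1)
AGJLSY@0: {C,G} ∩ {C,T} = {C} (intersection, +0)
AG@1: {G} ∪ {A} = {A,G} (union, +1)
AGL@1: {A,G} ∪ {C} = {A,C,G} (union, +1)
AGLY@1: {A,C,G} ∩ {A} = {A} (intersection, +0)
JS@1: {C} ∪ {G} = {C,G} (union, +1)
AGJLSY@1: {A} ∪ {C,G} = {A,C,G} (union, +1)
AG@2: {G} ∪ {C} = {C,G} (union, +1)
AGL@2: {C,G} ∩ {G} = {G} (intersection, +0)
AGLY@2: {G} ∪ {A} = {A,G} (union, +1)
JS@2: {A} ∩ {A} = {A} (intersection, +0)
AGJLSY@2: {A,G} ∩ {A} = {A} (intersection, +0)
AG@3: {T} ∪ {C} = {C,T} (union, +1)
AGL@3: {C,T} ∪ {A} = {A,C,T} (union, +1)
AGLY@3: {A,C,T} ∩ {C} = {C} (intersection, +0)
JS@3: {T} ∪ {G} = {G,T} (union, +1)
AGJLSY@3: {C} ∪ {G,T} = {C,G,T} (union, +1)
AG@4: {G} ∪ {A} = {A,G} (union, +1)
AGL@4: {A,G} ∩ {G} = {G} (intersection, +0)
AGLY@4: {G} ∪ {C} = {C,G} (union, +1)
JS@4: {T} ∪ {A} = {A,T} (union, +1)
AGJLSY@4: {C,G} ∪ {A,T} = {A,C,G,T} (union, +1)
AG@5: {A} ∩ {A} = {A} (intersection, +0)
AGL@5: {A} ∪ {C} = {A,C} (union, +1)
AGLY@5: {A,C} ∩ {A} = {A} (intersection, +0)
JS@5: {T} ∪ {A} = {A,T} (union, +1)
AGJLSY@5: {A} ∩ {A,T} = {A} (intersection, +0)
AG@6: {A} ∩ {A} = {A} (intersection, +0)
AGL@6: {A} ∩ {A} = {A} (intersection, +0)
AGLY@6: {A} ∪ {T} = {A,T} (union, +1)
JS@6: {A} ∪ {T} = {A,T} (union, +1)
AGJLSY@6: {A,T} ∩ {A,T} = {A,T} (intersection, +0)
AG@7: {T} ∪ {C} = {C,T} (union, +1)
AGL@7: {C,T} ∩ {T} = {T} (intersection, +0)
AGLY@7: {T} ∩ {T} = {T} (intersection, +0)
JS@7: {T} ∪ {A} = {A,T} (union, +1)
AGJLSY@7: {T} ∩ {A,T} = {T} (intersection, +0)
per-site changes: [3, 4, 2, 4, 4, 2, 2, 2]; total = 23

23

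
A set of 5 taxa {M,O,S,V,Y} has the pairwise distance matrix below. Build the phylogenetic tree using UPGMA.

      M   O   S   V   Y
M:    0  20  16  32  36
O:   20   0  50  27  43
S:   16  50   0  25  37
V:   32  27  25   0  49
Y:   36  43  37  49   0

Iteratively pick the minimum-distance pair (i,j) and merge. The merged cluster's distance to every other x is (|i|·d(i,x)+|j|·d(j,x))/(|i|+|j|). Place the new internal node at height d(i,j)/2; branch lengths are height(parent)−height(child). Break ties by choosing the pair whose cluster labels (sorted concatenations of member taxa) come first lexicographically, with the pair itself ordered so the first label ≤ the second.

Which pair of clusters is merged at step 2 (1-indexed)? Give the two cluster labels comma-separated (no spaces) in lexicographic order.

O,V

step 1: merge (M,S) at d=16; branch lengths M→8, S→8; new cluster MS
  updated: d(MS,O)=35, d(MS,V)=57/2, d(MS,Y)=73/2
step 2: merge (O,V) at d=27; branch lengths O→27/2, V→27/2; new cluster OV
  updated: d(MS,OV)=127/4, d(OV,Y)=46
step 3: merge (MS,OV) at d=127/4; branch lengths MS→63/8, OV→19/8; new cluster MOSV
  updated: d(MOSV,Y)=165/4
step 4: merge (MOSV,Y) at d=165/4; branch lengths MOSV→19/4, Y→165/8; new cluster MOSVY
final tree: (((M:8,S:8):63/8,(O:27/2,V:27/2):19/8):19/4,Y:165/8)
total length: 629/8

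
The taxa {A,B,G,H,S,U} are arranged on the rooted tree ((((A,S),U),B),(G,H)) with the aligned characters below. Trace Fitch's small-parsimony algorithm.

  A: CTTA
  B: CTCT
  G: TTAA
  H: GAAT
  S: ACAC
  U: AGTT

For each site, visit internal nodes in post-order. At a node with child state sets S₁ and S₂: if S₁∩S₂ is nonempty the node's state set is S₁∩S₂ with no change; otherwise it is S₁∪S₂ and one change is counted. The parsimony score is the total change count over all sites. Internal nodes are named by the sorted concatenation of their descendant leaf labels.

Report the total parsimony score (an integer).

AS@0: {C} ∪ {A} = {A,C} (union, +1)
ASU@0: {A,C} ∩ {A} = {A} (intersection, +0)
ABSU@0: {A} ∪ {C} = {A,C} (union, +1)
GH@0: {T} ∪ {G} = {G,T} (union, +1)
ABGHSU@0: {A,C} ∪ {G,T} = {A,C,G,T} (union, +1)
AS@1: {T} ∪ {C} = {C,T} (union, +1)
ASU@1: {C,T} ∪ {G} = {C,G,T} (union, +1)
ABSU@1: {C,G,T} ∩ {T} = {T} (intersection, +0)
GH@1: {T} ∪ {A} = {A,T} (union, +1)
ABGHSU@1: {T} ∩ {A,T} = {T} (intersection, +0)
AS@2: {T} ∪ {A} = {A,T} (union, +1)
ASU@2: {A,T} ∩ {T} = {T} (intersection, +0)
ABSU@2: {T} ∪ {C} = {C,T} (union, +1)
GH@2: {A} ∩ {A} = {A} (intersection, +0)
ABGHSU@2: {C,T} ∪ {A} = {A,C,T} (union, +1)
AS@3: {A} ∪ {C} = {A,C} (union, +1)
ASU@3: {A,C} ∪ {T} = {A,C,T} (union, +1)
ABSU@3: {A,C,T} ∩ {T} = {T} (intersection, +0)
GH@3: {A} ∪ {T} = {A,T} (union, +1)
ABGHSU@3: {T} ∩ {A,T} = {T} (intersection, +0)
per-site changes: [4, 3, 3, 3]; total = 13

13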